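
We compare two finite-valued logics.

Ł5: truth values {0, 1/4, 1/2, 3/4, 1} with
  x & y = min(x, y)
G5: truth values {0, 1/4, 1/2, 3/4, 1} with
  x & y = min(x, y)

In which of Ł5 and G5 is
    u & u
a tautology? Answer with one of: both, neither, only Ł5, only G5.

In Ł5: at u = 0 the value is 0 — not a tautology.
In G5: at u = 0 the value is 0 — not a tautology.

neither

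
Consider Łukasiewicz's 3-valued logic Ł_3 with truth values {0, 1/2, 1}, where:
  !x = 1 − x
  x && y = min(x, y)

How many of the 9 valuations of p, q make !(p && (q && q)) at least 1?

5

p = 0, q = 0 ↦ 1  ≥
p = 0, q = 1/2 ↦ 1  ≥
p = 0, q = 1 ↦ 1  ≥
p = 1/2, q = 0 ↦ 1  ≥
p = 1/2, q = 1/2 ↦ 1/2  <
p = 1/2, q = 1 ↦ 1/2  <
p = 1, q = 0 ↦ 1  ≥
p = 1, q = 1/2 ↦ 1/2  <
p = 1, q = 1 ↦ 0  <
So 5 of the 9 assignments meet the threshold.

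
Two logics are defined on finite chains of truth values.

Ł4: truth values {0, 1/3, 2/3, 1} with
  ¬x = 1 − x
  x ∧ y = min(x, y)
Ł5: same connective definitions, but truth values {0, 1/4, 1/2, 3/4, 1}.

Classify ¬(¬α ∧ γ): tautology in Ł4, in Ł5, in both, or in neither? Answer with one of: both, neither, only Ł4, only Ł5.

In Ł4: at α = 0, γ = 1/3 the value is 2/3 — not a tautology.
In Ł5: at α = 0, γ = 1/4 the value is 3/4 — not a tautology.

neither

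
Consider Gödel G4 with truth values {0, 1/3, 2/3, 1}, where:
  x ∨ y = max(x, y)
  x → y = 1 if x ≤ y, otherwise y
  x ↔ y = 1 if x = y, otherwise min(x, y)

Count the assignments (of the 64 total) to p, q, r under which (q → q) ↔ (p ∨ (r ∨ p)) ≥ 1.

value 1: 28 assignments (counts)
value 2/3: 20 assignments
value 1/3: 12 assignments
value 0: 4 assignments
So 28 of the 64 assignments meet the threshold.

28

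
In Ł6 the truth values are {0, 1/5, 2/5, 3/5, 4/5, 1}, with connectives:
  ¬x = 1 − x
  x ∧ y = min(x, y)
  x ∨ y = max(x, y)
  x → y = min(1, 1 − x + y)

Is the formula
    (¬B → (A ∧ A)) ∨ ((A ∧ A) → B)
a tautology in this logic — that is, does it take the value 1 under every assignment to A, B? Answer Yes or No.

Counterexample: take A = 1/5, B = 0.
¬B = ¬0 = 1
A ∧ A = 1/5 ∧ 1/5 = 1/5
¬B → (A ∧ A) = 1 → 1/5 = 1/5
A ∧ A = 1/5 ∧ 1/5 = 1/5
(A ∧ A) → B = 1/5 → 0 = 4/5
(¬B → (A ∧ A)) ∨ ((A ∧ A) → B) = 1/5 ∨ 4/5 = 4/5
This gives 4/5 ≠ 1.

No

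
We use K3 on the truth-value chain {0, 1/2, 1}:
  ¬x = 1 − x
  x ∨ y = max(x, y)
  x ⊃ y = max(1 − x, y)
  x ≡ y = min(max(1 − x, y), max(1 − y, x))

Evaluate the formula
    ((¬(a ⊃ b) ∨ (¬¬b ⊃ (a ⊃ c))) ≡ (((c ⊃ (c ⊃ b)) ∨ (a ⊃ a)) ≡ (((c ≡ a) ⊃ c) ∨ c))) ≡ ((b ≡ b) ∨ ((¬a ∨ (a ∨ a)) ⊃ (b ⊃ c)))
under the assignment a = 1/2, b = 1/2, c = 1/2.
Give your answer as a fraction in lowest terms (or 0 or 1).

1/2

a ⊃ b = 1/2 ⊃ 1/2 = 1/2
¬(a ⊃ b) = ¬1/2 = 1/2
¬b = ¬1/2 = 1/2
¬¬b = ¬1/2 = 1/2
a ⊃ c = 1/2 ⊃ 1/2 = 1/2
¬¬b ⊃ (a ⊃ c) = 1/2 ⊃ 1/2 = 1/2
¬(a ⊃ b) ∨ (¬¬b ⊃ (a ⊃ c)) = 1/2 ∨ 1/2 = 1/2
c ⊃ b = 1/2 ⊃ 1/2 = 1/2
c ⊃ (c ⊃ b) = 1/2 ⊃ 1/2 = 1/2
a ⊃ a = 1/2 ⊃ 1/2 = 1/2
(c ⊃ (c ⊃ b)) ∨ (a ⊃ a) = 1/2 ∨ 1/2 = 1/2
c ≡ a = 1/2 ≡ 1/2 = 1/2
(c ≡ a) ⊃ c = 1/2 ⊃ 1/2 = 1/2
((c ≡ a) ⊃ c) ∨ c = 1/2 ∨ 1/2 = 1/2
((c ⊃ (c ⊃ b)) ∨ (a ⊃ a)) ≡ (((c ≡ a) ⊃ c) ∨ c) = 1/2 ≡ 1/2 = 1/2
(¬(a ⊃ b) ∨ (¬¬b ⊃ (a ⊃ c))) ≡ (((c ⊃ (c ⊃ b)) ∨ (a ⊃ a)) ≡ (((c ≡ a) ⊃ c) ∨ c)) = 1/2 ≡ 1/2 = 1/2
b ≡ b = 1/2 ≡ 1/2 = 1/2
¬a = ¬1/2 = 1/2
a ∨ a = 1/2 ∨ 1/2 = 1/2
¬a ∨ (a ∨ a) = 1/2 ∨ 1/2 = 1/2
b ⊃ c = 1/2 ⊃ 1/2 = 1/2
(¬a ∨ (a ∨ a)) ⊃ (b ⊃ c) = 1/2 ⊃ 1/2 = 1/2
(b ≡ b) ∨ ((¬a ∨ (a ∨ a)) ⊃ (b ⊃ c)) = 1/2 ∨ 1/2 = 1/2
((¬(a ⊃ b) ∨ (¬¬b ⊃ (a ⊃ c))) ≡ (((c ⊃ (c ⊃ b)) ∨ (a ⊃ a)) ≡ (((c ≡ a) ⊃ c) ∨ c))) ≡ ((b ≡ b) ∨ ((¬a ∨ (a ∨ a)) ⊃ (b ⊃ c))) = 1/2 ≡ 1/2 = 1/2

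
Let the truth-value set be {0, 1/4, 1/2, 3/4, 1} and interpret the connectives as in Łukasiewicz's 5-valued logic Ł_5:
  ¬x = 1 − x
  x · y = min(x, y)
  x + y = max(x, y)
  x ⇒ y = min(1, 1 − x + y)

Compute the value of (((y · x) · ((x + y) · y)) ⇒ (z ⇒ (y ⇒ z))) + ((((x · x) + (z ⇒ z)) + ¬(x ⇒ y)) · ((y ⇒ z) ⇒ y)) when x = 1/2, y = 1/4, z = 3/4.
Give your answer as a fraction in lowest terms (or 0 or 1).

1

y · x = 1/4 · 1/2 = 1/4
x + y = 1/2 + 1/4 = 1/2
(x + y) · y = 1/2 · 1/4 = 1/4
(y · x) · ((x + y) · y) = 1/4 · 1/4 = 1/4
y ⇒ z = 1/4 ⇒ 3/4 = 1
z ⇒ (y ⇒ z) = 3/4 ⇒ 1 = 1
((y · x) · ((x + y) · y)) ⇒ (z ⇒ (y ⇒ z)) = 1/4 ⇒ 1 = 1
x · x = 1/2 · 1/2 = 1/2
z ⇒ z = 3/4 ⇒ 3/4 = 1
(x · x) + (z ⇒ z) = 1/2 + 1 = 1
x ⇒ y = 1/2 ⇒ 1/4 = 3/4
¬(x ⇒ y) = ¬3/4 = 1/4
((x · x) + (z ⇒ z)) + ¬(x ⇒ y) = 1 + 1/4 = 1
y ⇒ z = 1/4 ⇒ 3/4 = 1
(y ⇒ z) ⇒ y = 1 ⇒ 1/4 = 1/4
(((x · x) + (z ⇒ z)) + ¬(x ⇒ y)) · ((y ⇒ z) ⇒ y) = 1 · 1/4 = 1/4
(((y · x) · ((x + y) · y)) ⇒ (z ⇒ (y ⇒ z))) + ((((x · x) + (z ⇒ z)) + ¬(x ⇒ y)) · ((y ⇒ z) ⇒ y)) = 1 + 1/4 = 1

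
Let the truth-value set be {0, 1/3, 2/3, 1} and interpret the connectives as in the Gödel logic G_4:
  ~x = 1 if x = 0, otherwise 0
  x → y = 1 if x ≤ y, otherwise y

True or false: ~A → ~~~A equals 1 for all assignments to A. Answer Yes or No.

A = 0 ↦ 1
A = 1/3 ↦ 1
A = 2/3 ↦ 1
A = 1 ↦ 1
Every assignment gives a value ≥ 1.

Yes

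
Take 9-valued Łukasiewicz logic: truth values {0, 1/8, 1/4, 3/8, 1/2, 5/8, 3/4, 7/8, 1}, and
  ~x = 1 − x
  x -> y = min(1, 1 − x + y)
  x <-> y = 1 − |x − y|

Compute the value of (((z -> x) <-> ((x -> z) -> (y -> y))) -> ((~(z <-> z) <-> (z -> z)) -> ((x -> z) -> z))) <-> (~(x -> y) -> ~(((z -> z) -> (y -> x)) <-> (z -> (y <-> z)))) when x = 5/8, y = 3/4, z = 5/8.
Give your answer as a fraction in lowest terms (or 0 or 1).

1

z -> x = 5/8 -> 5/8 = 1
x -> z = 5/8 -> 5/8 = 1
y -> y = 3/4 -> 3/4 = 1
(x -> z) -> (y -> y) = 1 -> 1 = 1
(z -> x) <-> ((x -> z) -> (y -> y)) = 1 <-> 1 = 1
z <-> z = 5/8 <-> 5/8 = 1
~(z <-> z) = ~1 = 0
z -> z = 5/8 -> 5/8 = 1
~(z <-> z) <-> (z -> z) = 0 <-> 1 = 0
x -> z = 5/8 -> 5/8 = 1
(x -> z) -> z = 1 -> 5/8 = 5/8
(~(z <-> z) <-> (z -> z)) -> ((x -> z) -> z) = 0 -> 5/8 = 1
((z -> x) <-> ((x -> z) -> (y -> y))) -> ((~(z <-> z) <-> (z -> z)) -> ((x -> z) -> z)) = 1 -> 1 = 1
x -> y = 5/8 -> 3/4 = 1
~(x -> y) = ~1 = 0
z -> z = 5/8 -> 5/8 = 1
y -> x = 3/4 -> 5/8 = 7/8
(z -> z) -> (y -> x) = 1 -> 7/8 = 7/8
y <-> z = 3/4 <-> 5/8 = 7/8
z -> (y <-> z) = 5/8 -> 7/8 = 1
((z -> z) -> (y -> x)) <-> (z -> (y <-> z)) = 7/8 <-> 1 = 7/8
~(((z -> z) -> (y -> x)) <-> (z -> (y <-> z))) = ~7/8 = 1/8
~(x -> y) -> ~(((z -> z) -> (y -> x)) <-> (z -> (y <-> z))) = 0 -> 1/8 = 1
(((z -> x) <-> ((x -> z) -> (y -> y))) -> ((~(z <-> z) <-> (z -> z)) -> ((x -> z) -> z))) <-> (~(x -> y) -> ~(((z -> z) -> (y -> x)) <-> (z -> (y <-> z)))) = 1 <-> 1 = 1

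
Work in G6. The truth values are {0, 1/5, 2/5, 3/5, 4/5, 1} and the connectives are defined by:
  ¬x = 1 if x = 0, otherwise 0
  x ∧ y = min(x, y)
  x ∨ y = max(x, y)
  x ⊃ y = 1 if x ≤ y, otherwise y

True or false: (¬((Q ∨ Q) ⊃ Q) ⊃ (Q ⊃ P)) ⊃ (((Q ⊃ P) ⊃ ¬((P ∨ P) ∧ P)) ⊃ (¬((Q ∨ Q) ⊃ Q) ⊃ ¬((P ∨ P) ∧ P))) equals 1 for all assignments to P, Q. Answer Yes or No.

At P = 2/5, Q = 2/5, for instance:
Q ∨ Q = 2/5 ∨ 2/5 = 2/5
(Q ∨ Q) ⊃ Q = 2/5 ⊃ 2/5 = 1
¬((Q ∨ Q) ⊃ Q) = ¬1 = 0
Q ⊃ P = 2/5 ⊃ 2/5 = 1
¬((Q ∨ Q) ⊃ Q) ⊃ (Q ⊃ P) = 0 ⊃ 1 = 1
P ∨ P = 2/5 ∨ 2/5 = 2/5
(P ∨ P) ∧ P = 2/5 ∧ 2/5 = 2/5
¬((P ∨ P) ∧ P) = ¬2/5 = 0
(Q ⊃ P) ⊃ ¬((P ∨ P) ∧ P) = 1 ⊃ 0 = 0
¬((Q ∨ Q) ⊃ Q) ⊃ ¬((P ∨ P) ∧ P) = 0 ⊃ 0 = 1
((Q ⊃ P) ⊃ ¬((P ∨ P) ∧ P)) ⊃ (¬((Q ∨ Q) ⊃ Q) ⊃ ¬((P ∨ P) ∧ P)) = 0 ⊃ 1 = 1
(¬((Q ∨ Q) ⊃ Q) ⊃ (Q ⊃ P)) ⊃ (((Q ⊃ P) ⊃ ¬((P ∨ P) ∧ P)) ⊃ (¬((Q ∨ Q) ⊃ Q) ⊃ ¬((P ∨ P) ∧ P))) = 1 ⊃ 1 = 1
and checking the remaining 35 assignments likewise gives ≥ 1 in every case.

Yes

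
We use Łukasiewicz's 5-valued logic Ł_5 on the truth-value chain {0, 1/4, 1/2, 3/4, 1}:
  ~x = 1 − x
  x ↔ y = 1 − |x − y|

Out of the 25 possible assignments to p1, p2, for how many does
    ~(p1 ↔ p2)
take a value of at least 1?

value 1: 2 assignments (counts)
value 3/4: 4 assignments
value 1/2: 6 assignments
value 1/4: 8 assignments
value 0: 5 assignments
So 2 of the 25 assignments meet the threshold.

2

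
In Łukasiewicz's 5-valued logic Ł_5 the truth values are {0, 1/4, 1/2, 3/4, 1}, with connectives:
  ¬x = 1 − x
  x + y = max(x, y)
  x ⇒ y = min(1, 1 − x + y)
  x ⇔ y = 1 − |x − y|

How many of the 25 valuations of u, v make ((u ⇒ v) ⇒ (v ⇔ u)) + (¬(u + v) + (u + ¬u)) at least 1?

19

value 1: 19 assignments (counts)
value 3/4: 5 assignments
value 1/2: 1 assignment
So 19 of the 25 assignments meet the threshold.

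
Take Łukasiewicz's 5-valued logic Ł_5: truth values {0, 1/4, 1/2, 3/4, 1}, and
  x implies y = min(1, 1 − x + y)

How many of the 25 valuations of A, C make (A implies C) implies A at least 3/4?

12

value 1: 9 assignments (counts)
value 3/4: 3 assignments (counts)
value 1/2: 4 assignments
value 1/4: 4 assignments
value 0: 5 assignments
So 12 of the 25 assignments meet the threshold.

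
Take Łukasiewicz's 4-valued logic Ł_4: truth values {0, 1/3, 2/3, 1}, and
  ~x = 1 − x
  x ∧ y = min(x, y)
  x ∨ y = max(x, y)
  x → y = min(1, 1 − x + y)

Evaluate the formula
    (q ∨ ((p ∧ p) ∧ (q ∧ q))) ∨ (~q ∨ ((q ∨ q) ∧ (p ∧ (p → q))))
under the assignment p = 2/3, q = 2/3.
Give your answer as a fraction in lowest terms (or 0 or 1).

p ∧ p = 2/3 ∧ 2/3 = 2/3
q ∧ q = 2/3 ∧ 2/3 = 2/3
(p ∧ p) ∧ (q ∧ q) = 2/3 ∧ 2/3 = 2/3
q ∨ ((p ∧ p) ∧ (q ∧ q)) = 2/3 ∨ 2/3 = 2/3
~q = ~2/3 = 1/3
q ∨ q = 2/3 ∨ 2/3 = 2/3
p → q = 2/3 → 2/3 = 1
p ∧ (p → q) = 2/3 ∧ 1 = 2/3
(q ∨ q) ∧ (p ∧ (p → q)) = 2/3 ∧ 2/3 = 2/3
~q ∨ ((q ∨ q) ∧ (p ∧ (p → q))) = 1/3 ∨ 2/3 = 2/3
(q ∨ ((p ∧ p) ∧ (q ∧ q))) ∨ (~q ∨ ((q ∨ q) ∧ (p ∧ (p → q)))) = 2/3 ∨ 2/3 = 2/3

2/3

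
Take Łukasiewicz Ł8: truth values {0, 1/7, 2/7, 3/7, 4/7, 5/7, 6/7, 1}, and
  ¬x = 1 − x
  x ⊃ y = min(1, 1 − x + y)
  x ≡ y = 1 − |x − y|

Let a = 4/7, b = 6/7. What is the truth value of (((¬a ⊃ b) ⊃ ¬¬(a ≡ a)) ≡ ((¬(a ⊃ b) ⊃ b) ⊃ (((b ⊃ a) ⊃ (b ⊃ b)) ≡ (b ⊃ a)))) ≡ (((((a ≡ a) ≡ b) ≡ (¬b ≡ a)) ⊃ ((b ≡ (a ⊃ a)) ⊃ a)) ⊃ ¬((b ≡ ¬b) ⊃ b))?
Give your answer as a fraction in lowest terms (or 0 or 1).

2/7

¬a = ¬4/7 = 3/7
¬a ⊃ b = 3/7 ⊃ 6/7 = 1
a ≡ a = 4/7 ≡ 4/7 = 1
¬(a ≡ a) = ¬1 = 0
¬¬(a ≡ a) = ¬0 = 1
(¬a ⊃ b) ⊃ ¬¬(a ≡ a) = 1 ⊃ 1 = 1
a ⊃ b = 4/7 ⊃ 6/7 = 1
¬(a ⊃ b) = ¬1 = 0
¬(a ⊃ b) ⊃ b = 0 ⊃ 6/7 = 1
b ⊃ a = 6/7 ⊃ 4/7 = 5/7
b ⊃ b = 6/7 ⊃ 6/7 = 1
(b ⊃ a) ⊃ (b ⊃ b) = 5/7 ⊃ 1 = 1
b ⊃ a = 6/7 ⊃ 4/7 = 5/7
((b ⊃ a) ⊃ (b ⊃ b)) ≡ (b ⊃ a) = 1 ≡ 5/7 = 5/7
(¬(a ⊃ b) ⊃ b) ⊃ (((b ⊃ a) ⊃ (b ⊃ b)) ≡ (b ⊃ a)) = 1 ⊃ 5/7 = 5/7
((¬a ⊃ b) ⊃ ¬¬(a ≡ a)) ≡ ((¬(a ⊃ b) ⊃ b) ⊃ (((b ⊃ a) ⊃ (b ⊃ b)) ≡ (b ⊃ a))) = 1 ≡ 5/7 = 5/7
a ≡ a = 4/7 ≡ 4/7 = 1
(a ≡ a) ≡ b = 1 ≡ 6/7 = 6/7
¬b = ¬6/7 = 1/7
¬b ≡ a = 1/7 ≡ 4/7 = 4/7
((a ≡ a) ≡ b) ≡ (¬b ≡ a) = 6/7 ≡ 4/7 = 5/7
a ⊃ a = 4/7 ⊃ 4/7 = 1
b ≡ (a ⊃ a) = 6/7 ≡ 1 = 6/7
(b ≡ (a ⊃ a)) ⊃ a = 6/7 ⊃ 4/7 = 5/7
(((a ≡ a) ≡ b) ≡ (¬b ≡ a)) ⊃ ((b ≡ (a ⊃ a)) ⊃ a) = 5/7 ⊃ 5/7 = 1
¬b = ¬6/7 = 1/7
b ≡ ¬b = 6/7 ≡ 1/7 = 2/7
(b ≡ ¬b) ⊃ b = 2/7 ⊃ 6/7 = 1
¬((b ≡ ¬b) ⊃ b) = ¬1 = 0
((((a ≡ a) ≡ b) ≡ (¬b ≡ a)) ⊃ ((b ≡ (a ⊃ a)) ⊃ a)) ⊃ ¬((b ≡ ¬b) ⊃ b) = 1 ⊃ 0 = 0
(((¬a ⊃ b) ⊃ ¬¬(a ≡ a)) ≡ ((¬(a ⊃ b) ⊃ b) ⊃ (((b ⊃ a) ⊃ (b ⊃ b)) ≡ (b ⊃ a)))) ≡ (((((a ≡ a) ≡ b) ≡ (¬b ≡ a)) ⊃ ((b ≡ (a ⊃ a)) ⊃ a)) ⊃ ¬((b ≡ ¬b) ⊃ b)) = 5/7 ≡ 0 = 2/7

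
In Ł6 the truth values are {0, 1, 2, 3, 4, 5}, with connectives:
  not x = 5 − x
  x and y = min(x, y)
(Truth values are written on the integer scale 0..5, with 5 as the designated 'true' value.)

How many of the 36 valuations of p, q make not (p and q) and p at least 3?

9

value 5: 1 assignment (counts)
value 4: 3 assignments (counts)
value 3: 5 assignments (counts)
value 2: 11 assignments
value 1: 9 assignments
value 0: 7 assignments
So 9 of the 36 assignments meet the threshold.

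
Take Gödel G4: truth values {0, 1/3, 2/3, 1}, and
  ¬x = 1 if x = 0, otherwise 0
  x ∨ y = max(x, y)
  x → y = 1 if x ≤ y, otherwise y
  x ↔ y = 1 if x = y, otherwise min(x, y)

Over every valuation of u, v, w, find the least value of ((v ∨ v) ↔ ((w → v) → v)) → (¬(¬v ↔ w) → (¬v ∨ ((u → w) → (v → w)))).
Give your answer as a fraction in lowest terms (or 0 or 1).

1/3

Take u = 0, v = 2/3, w = 1/3:
v ∨ v = 2/3 ∨ 2/3 = 2/3
w → v = 1/3 → 2/3 = 1
(w → v) → v = 1 → 2/3 = 2/3
(v ∨ v) ↔ ((w → v) → v) = 2/3 ↔ 2/3 = 1
¬v = ¬2/3 = 0
¬v ↔ w = 0 ↔ 1/3 = 0
¬(¬v ↔ w) = ¬0 = 1
¬v = ¬2/3 = 0
u → w = 0 → 1/3 = 1
v → w = 2/3 → 1/3 = 1/3
(u → w) → (v → w) = 1 → 1/3 = 1/3
¬v ∨ ((u → w) → (v → w)) = 0 ∨ 1/3 = 1/3
¬(¬v ↔ w) → (¬v ∨ ((u → w) → (v → w))) = 1 → 1/3 = 1/3
((v ∨ v) ↔ ((w → v) → v)) → (¬(¬v ↔ w) → (¬v ∨ ((u → w) → (v → w)))) = 1 → 1/3 = 1/3
No assignment yields a value below 1/3, so this is the minimum.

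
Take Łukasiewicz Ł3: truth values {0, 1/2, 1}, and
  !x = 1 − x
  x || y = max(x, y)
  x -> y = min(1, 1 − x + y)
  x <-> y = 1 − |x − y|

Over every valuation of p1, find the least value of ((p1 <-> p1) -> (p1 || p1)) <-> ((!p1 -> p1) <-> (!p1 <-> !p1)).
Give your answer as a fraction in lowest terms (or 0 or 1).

Take p1 = 1/2:
p1 <-> p1 = 1/2 <-> 1/2 = 1
p1 || p1 = 1/2 || 1/2 = 1/2
(p1 <-> p1) -> (p1 || p1) = 1 -> 1/2 = 1/2
!p1 = !1/2 = 1/2
!p1 -> p1 = 1/2 -> 1/2 = 1
!p1 = !1/2 = 1/2
!p1 = !1/2 = 1/2
!p1 <-> !p1 = 1/2 <-> 1/2 = 1
(!p1 -> p1) <-> (!p1 <-> !p1) = 1 <-> 1 = 1
((p1 <-> p1) -> (p1 || p1)) <-> ((!p1 -> p1) <-> (!p1 <-> !p1)) = 1/2 <-> 1 = 1/2
No assignment yields a value below 1/2, so this is the minimum.

1/2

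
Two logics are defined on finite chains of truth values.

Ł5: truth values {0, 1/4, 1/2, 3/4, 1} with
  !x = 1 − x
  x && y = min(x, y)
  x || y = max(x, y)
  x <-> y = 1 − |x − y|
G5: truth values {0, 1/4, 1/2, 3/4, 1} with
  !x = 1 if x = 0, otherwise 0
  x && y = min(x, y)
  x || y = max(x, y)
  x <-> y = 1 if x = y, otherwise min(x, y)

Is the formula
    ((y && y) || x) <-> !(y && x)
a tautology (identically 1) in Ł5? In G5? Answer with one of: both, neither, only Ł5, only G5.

neither

In Ł5: at x = 0, y = 0 the value is 0 — not a tautology.
In G5: at x = 0, y = 0 the value is 0 — not a tautology.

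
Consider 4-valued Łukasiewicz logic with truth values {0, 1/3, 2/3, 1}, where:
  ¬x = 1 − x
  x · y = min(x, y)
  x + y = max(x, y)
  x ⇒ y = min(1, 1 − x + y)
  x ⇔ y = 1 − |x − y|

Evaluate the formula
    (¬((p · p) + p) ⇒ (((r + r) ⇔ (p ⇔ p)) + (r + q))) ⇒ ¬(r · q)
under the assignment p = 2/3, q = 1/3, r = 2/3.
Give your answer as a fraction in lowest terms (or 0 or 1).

p · p = 2/3 · 2/3 = 2/3
(p · p) + p = 2/3 + 2/3 = 2/3
¬((p · p) + p) = ¬2/3 = 1/3
r + r = 2/3 + 2/3 = 2/3
p ⇔ p = 2/3 ⇔ 2/3 = 1
(r + r) ⇔ (p ⇔ p) = 2/3 ⇔ 1 = 2/3
r + q = 2/3 + 1/3 = 2/3
((r + r) ⇔ (p ⇔ p)) + (r + q) = 2/3 + 2/3 = 2/3
¬((p · p) + p) ⇒ (((r + r) ⇔ (p ⇔ p)) + (r + q)) = 1/3 ⇒ 2/3 = 1
r · q = 2/3 · 1/3 = 1/3
¬(r · q) = ¬1/3 = 2/3
(¬((p · p) + p) ⇒ (((r + r) ⇔ (p ⇔ p)) + (r + q))) ⇒ ¬(r · q) = 1 ⇒ 2/3 = 2/3

2/3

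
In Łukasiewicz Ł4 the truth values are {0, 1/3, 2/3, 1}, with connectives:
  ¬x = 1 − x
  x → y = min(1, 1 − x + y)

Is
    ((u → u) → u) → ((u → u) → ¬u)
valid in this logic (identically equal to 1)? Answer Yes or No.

No

Counterexample: take u = 2/3.
u → u = 2/3 → 2/3 = 1
(u → u) → u = 1 → 2/3 = 2/3
u → u = 2/3 → 2/3 = 1
¬u = ¬2/3 = 1/3
(u → u) → ¬u = 1 → 1/3 = 1/3
((u → u) → u) → ((u → u) → ¬u) = 2/3 → 1/3 = 2/3
This gives 2/3 ≠ 1.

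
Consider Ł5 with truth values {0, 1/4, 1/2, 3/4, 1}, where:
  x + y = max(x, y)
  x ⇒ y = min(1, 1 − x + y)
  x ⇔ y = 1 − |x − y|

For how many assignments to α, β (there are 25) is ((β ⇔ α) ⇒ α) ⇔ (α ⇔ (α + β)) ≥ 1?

value 1: 11 assignments (counts)
value 3/4: 5 assignments
value 1/2: 5 assignments
value 1/4: 2 assignments
value 0: 2 assignments
So 11 of the 25 assignments meet the threshold.

11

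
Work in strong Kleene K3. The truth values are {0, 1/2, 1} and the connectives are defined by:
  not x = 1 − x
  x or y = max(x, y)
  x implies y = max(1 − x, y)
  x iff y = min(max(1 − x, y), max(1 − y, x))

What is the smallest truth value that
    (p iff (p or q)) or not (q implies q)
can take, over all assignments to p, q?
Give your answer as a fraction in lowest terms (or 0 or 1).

Take p = 0, q = 1:
p or q = 0 or 1 = 1
p iff (p or q) = 0 iff 1 = 0
q implies q = 1 implies 1 = 1
not (q implies q) = not 1 = 0
(p iff (p or q)) or not (q implies q) = 0 or 0 = 0
No assignment yields a value below 0, so this is the minimum.

0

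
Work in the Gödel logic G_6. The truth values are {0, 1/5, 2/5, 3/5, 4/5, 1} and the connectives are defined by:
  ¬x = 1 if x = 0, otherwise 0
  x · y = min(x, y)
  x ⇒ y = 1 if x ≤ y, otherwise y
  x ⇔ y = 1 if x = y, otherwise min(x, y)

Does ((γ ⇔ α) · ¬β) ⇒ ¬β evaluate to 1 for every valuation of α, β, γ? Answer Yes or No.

At α = 1, β = 3/5, γ = 1, for instance:
γ ⇔ α = 1 ⇔ 1 = 1
¬β = ¬3/5 = 0
(γ ⇔ α) · ¬β = 1 · 0 = 0
((γ ⇔ α) · ¬β) ⇒ ¬β = 0 ⇒ 0 = 1
and checking the remaining 215 assignments likewise gives ≥ 1 in every case.

Yes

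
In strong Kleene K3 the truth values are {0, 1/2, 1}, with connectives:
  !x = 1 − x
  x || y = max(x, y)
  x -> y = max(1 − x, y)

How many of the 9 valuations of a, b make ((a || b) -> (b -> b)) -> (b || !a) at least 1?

5

a = 0, b = 0 ↦ 1  ≥
a = 0, b = 1/2 ↦ 1  ≥
a = 0, b = 1 ↦ 1  ≥
a = 1/2, b = 0 ↦ 1/2  <
a = 1/2, b = 1/2 ↦ 1/2  <
a = 1/2, b = 1 ↦ 1  ≥
a = 1, b = 0 ↦ 0  <
a = 1, b = 1/2 ↦ 1/2  <
a = 1, b = 1 ↦ 1  ≥
So 5 of the 9 assignments meet the threshold.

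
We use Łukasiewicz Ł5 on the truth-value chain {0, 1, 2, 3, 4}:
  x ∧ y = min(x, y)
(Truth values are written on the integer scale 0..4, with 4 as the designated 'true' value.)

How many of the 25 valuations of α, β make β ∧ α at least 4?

1

value 4: 1 assignment (counts)
value 3: 3 assignments
value 2: 5 assignments
value 1: 7 assignments
value 0: 9 assignments
So 1 of the 25 assignments meets the threshold.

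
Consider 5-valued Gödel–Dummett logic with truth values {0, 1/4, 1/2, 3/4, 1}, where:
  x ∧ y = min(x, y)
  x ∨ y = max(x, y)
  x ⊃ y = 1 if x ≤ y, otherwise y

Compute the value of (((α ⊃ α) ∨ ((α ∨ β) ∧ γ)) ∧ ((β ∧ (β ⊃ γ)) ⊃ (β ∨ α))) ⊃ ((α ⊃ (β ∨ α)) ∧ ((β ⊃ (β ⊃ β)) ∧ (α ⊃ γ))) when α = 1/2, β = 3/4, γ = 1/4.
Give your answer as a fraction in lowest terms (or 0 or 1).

1/4

α ⊃ α = 1/2 ⊃ 1/2 = 1
α ∨ β = 1/2 ∨ 3/4 = 3/4
(α ∨ β) ∧ γ = 3/4 ∧ 1/4 = 1/4
(α ⊃ α) ∨ ((α ∨ β) ∧ γ) = 1 ∨ 1/4 = 1
β ⊃ γ = 3/4 ⊃ 1/4 = 1/4
β ∧ (β ⊃ γ) = 3/4 ∧ 1/4 = 1/4
β ∨ α = 3/4 ∨ 1/2 = 3/4
(β ∧ (β ⊃ γ)) ⊃ (β ∨ α) = 1/4 ⊃ 3/4 = 1
((α ⊃ α) ∨ ((α ∨ β) ∧ γ)) ∧ ((β ∧ (β ⊃ γ)) ⊃ (β ∨ α)) = 1 ∧ 1 = 1
β ∨ α = 3/4 ∨ 1/2 = 3/4
α ⊃ (β ∨ α) = 1/2 ⊃ 3/4 = 1
β ⊃ β = 3/4 ⊃ 3/4 = 1
β ⊃ (β ⊃ β) = 3/4 ⊃ 1 = 1
α ⊃ γ = 1/2 ⊃ 1/4 = 1/4
(β ⊃ (β ⊃ β)) ∧ (α ⊃ γ) = 1 ∧ 1/4 = 1/4
(α ⊃ (β ∨ α)) ∧ ((β ⊃ (β ⊃ β)) ∧ (α ⊃ γ)) = 1 ∧ 1/4 = 1/4
(((α ⊃ α) ∨ ((α ∨ β) ∧ γ)) ∧ ((β ∧ (β ⊃ γ)) ⊃ (β ∨ α))) ⊃ ((α ⊃ (β ∨ α)) ∧ ((β ⊃ (β ⊃ β)) ∧ (α ⊃ γ))) = 1 ⊃ 1/4 = 1/4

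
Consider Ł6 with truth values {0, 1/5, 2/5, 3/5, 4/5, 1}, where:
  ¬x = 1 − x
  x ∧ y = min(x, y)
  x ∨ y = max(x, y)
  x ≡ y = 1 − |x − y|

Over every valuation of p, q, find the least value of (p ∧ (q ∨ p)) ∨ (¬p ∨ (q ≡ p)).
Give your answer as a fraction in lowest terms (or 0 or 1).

3/5

Take p = 2/5, q = 0:
q ∨ p = 0 ∨ 2/5 = 2/5
p ∧ (q ∨ p) = 2/5 ∧ 2/5 = 2/5
¬p = ¬2/5 = 3/5
q ≡ p = 0 ≡ 2/5 = 3/5
¬p ∨ (q ≡ p) = 3/5 ∨ 3/5 = 3/5
(p ∧ (q ∨ p)) ∨ (¬p ∨ (q ≡ p)) = 2/5 ∨ 3/5 = 3/5
No assignment yields a value below 3/5, so this is the minimum.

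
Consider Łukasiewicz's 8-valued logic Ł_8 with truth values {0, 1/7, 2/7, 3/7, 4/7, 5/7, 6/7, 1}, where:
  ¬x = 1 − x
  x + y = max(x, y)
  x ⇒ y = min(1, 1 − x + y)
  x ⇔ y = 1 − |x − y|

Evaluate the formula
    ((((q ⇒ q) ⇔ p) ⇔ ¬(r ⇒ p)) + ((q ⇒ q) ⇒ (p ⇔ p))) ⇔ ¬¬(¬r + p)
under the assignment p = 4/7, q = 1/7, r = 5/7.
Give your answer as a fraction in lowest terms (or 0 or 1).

q ⇒ q = 1/7 ⇒ 1/7 = 1
(q ⇒ q) ⇔ p = 1 ⇔ 4/7 = 4/7
r ⇒ p = 5/7 ⇒ 4/7 = 6/7
¬(r ⇒ p) = ¬6/7 = 1/7
((q ⇒ q) ⇔ p) ⇔ ¬(r ⇒ p) = 4/7 ⇔ 1/7 = 4/7
q ⇒ q = 1/7 ⇒ 1/7 = 1
p ⇔ p = 4/7 ⇔ 4/7 = 1
(q ⇒ q) ⇒ (p ⇔ p) = 1 ⇒ 1 = 1
(((q ⇒ q) ⇔ p) ⇔ ¬(r ⇒ p)) + ((q ⇒ q) ⇒ (p ⇔ p)) = 4/7 + 1 = 1
¬r = ¬5/7 = 2/7
¬r + p = 2/7 + 4/7 = 4/7
¬(¬r + p) = ¬4/7 = 3/7
¬¬(¬r + p) = ¬3/7 = 4/7
((((q ⇒ q) ⇔ p) ⇔ ¬(r ⇒ p)) + ((q ⇒ q) ⇒ (p ⇔ p))) ⇔ ¬¬(¬r + p) = 1 ⇔ 4/7 = 4/7

4/7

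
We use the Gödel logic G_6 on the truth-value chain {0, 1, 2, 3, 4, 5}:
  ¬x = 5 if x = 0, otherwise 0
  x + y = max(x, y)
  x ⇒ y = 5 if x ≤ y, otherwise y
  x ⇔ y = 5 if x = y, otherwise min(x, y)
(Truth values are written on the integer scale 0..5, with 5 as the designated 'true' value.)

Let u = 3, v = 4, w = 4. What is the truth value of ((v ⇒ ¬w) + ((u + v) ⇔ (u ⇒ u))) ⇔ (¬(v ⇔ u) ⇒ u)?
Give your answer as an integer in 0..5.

4

¬w = ¬4 = 0
v ⇒ ¬w = 4 ⇒ 0 = 0
u + v = 3 + 4 = 4
u ⇒ u = 3 ⇒ 3 = 5
(u + v) ⇔ (u ⇒ u) = 4 ⇔ 5 = 4
(v ⇒ ¬w) + ((u + v) ⇔ (u ⇒ u)) = 0 + 4 = 4
v ⇔ u = 4 ⇔ 3 = 3
¬(v ⇔ u) = ¬3 = 0
¬(v ⇔ u) ⇒ u = 0 ⇒ 3 = 5
((v ⇒ ¬w) + ((u + v) ⇔ (u ⇒ u))) ⇔ (¬(v ⇔ u) ⇒ u) = 4 ⇔ 5 = 4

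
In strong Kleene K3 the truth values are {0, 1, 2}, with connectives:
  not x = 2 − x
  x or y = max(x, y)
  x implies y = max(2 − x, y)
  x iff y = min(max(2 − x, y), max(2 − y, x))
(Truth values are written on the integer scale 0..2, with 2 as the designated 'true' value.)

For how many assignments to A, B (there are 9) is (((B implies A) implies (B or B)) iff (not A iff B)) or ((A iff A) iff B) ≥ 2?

3

A = 0, B = 0 ↦ 2  ≥
A = 0, B = 1 ↦ 1  <
A = 0, B = 2 ↦ 2  ≥
A = 1, B = 0 ↦ 1  <
A = 1, B = 1 ↦ 1  <
A = 1, B = 2 ↦ 1  <
A = 2, B = 0 ↦ 0  <
A = 2, B = 1 ↦ 1  <
A = 2, B = 2 ↦ 2  ≥
So 3 of the 9 assignments meet the threshold.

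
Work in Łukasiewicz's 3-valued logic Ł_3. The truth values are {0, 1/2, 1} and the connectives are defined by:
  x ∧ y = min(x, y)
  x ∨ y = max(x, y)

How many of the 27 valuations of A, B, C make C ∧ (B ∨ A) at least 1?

5

value 1: 5 assignments (counts)
value 1/2: 11 assignments
value 0: 11 assignments
So 5 of the 27 assignments meet the threshold.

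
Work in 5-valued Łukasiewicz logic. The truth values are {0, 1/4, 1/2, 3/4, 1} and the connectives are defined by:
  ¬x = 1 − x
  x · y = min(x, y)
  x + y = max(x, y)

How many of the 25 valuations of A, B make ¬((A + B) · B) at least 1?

5

value 1: 5 assignments (counts)
value 3/4: 5 assignments
value 1/2: 5 assignments
value 1/4: 5 assignments
value 0: 5 assignments
So 5 of the 25 assignments meet the threshold.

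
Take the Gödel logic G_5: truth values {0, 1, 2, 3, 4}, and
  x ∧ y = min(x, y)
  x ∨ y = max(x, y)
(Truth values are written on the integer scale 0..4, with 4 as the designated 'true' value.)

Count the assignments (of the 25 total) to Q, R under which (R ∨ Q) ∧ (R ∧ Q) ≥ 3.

value 4: 1 assignment (counts)
value 3: 3 assignments (counts)
value 2: 5 assignments
value 1: 7 assignments
value 0: 9 assignments
So 4 of the 25 assignments meet the threshold.

4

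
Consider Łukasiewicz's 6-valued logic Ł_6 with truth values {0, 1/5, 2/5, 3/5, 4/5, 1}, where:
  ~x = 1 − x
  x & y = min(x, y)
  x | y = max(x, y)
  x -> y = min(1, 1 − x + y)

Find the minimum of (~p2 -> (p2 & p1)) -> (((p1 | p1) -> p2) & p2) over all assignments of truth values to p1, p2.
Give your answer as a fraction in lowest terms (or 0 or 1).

3/5

Take p1 = 2/5, p2 = 2/5:
~p2 = ~2/5 = 3/5
p2 & p1 = 2/5 & 2/5 = 2/5
~p2 -> (p2 & p1) = 3/5 -> 2/5 = 4/5
p1 | p1 = 2/5 | 2/5 = 2/5
(p1 | p1) -> p2 = 2/5 -> 2/5 = 1
((p1 | p1) -> p2) & p2 = 1 & 2/5 = 2/5
(~p2 -> (p2 & p1)) -> (((p1 | p1) -> p2) & p2) = 4/5 -> 2/5 = 3/5
No assignment yields a value below 3/5, so this is the minimum.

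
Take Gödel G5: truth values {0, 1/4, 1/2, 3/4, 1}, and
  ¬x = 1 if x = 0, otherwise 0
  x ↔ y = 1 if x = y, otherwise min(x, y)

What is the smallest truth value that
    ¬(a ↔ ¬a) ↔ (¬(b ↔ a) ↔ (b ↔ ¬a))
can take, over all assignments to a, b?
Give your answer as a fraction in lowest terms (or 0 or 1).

Take a = 0, b = 1/4:
¬a = ¬0 = 1
a ↔ ¬a = 0 ↔ 1 = 0
¬(a ↔ ¬a) = ¬0 = 1
b ↔ a = 1/4 ↔ 0 = 0
¬(b ↔ a) = ¬0 = 1
¬a = ¬0 = 1
b ↔ ¬a = 1/4 ↔ 1 = 1/4
¬(b ↔ a) ↔ (b ↔ ¬a) = 1 ↔ 1/4 = 1/4
¬(a ↔ ¬a) ↔ (¬(b ↔ a) ↔ (b ↔ ¬a)) = 1 ↔ 1/4 = 1/4
No assignment yields a value below 1/4, so this is the minimum.

1/4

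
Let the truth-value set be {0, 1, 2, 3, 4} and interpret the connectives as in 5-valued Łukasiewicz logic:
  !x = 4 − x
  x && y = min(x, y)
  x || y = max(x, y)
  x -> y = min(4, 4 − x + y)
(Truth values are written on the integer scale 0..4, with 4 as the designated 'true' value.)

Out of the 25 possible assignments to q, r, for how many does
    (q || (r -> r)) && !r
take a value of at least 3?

value 4: 5 assignments (counts)
value 3: 5 assignments (counts)
value 2: 5 assignments
value 1: 5 assignments
value 0: 5 assignments
So 10 of the 25 assignments meet the threshold.

10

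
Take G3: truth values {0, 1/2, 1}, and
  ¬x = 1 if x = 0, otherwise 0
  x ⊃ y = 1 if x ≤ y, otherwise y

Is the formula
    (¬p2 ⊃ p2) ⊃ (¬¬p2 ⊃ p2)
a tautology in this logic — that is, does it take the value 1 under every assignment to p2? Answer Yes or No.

No

Counterexample: take p2 = 1/2.
¬p2 = ¬1/2 = 0
¬p2 ⊃ p2 = 0 ⊃ 1/2 = 1
¬p2 = ¬1/2 = 0
¬¬p2 = ¬0 = 1
¬¬p2 ⊃ p2 = 1 ⊃ 1/2 = 1/2
(¬p2 ⊃ p2) ⊃ (¬¬p2 ⊃ p2) = 1 ⊃ 1/2 = 1/2
This gives 1/2 ≠ 1.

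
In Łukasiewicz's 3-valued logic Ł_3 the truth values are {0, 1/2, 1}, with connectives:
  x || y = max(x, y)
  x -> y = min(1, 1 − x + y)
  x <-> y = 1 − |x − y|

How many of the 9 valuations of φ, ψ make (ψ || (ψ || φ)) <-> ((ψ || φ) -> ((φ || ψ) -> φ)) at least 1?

3

φ = 0, ψ = 0 ↦ 0  <
φ = 0, ψ = 1/2 ↦ 1/2  <
φ = 0, ψ = 1 ↦ 0  <
φ = 1/2, ψ = 0 ↦ 1/2  <
φ = 1/2, ψ = 1/2 ↦ 1/2  <
φ = 1/2, ψ = 1 ↦ 1/2  <
φ = 1, ψ = 0 ↦ 1  ≥
φ = 1, ψ = 1/2 ↦ 1  ≥
φ = 1, ψ = 1 ↦ 1  ≥
So 3 of the 9 assignments meet the threshold.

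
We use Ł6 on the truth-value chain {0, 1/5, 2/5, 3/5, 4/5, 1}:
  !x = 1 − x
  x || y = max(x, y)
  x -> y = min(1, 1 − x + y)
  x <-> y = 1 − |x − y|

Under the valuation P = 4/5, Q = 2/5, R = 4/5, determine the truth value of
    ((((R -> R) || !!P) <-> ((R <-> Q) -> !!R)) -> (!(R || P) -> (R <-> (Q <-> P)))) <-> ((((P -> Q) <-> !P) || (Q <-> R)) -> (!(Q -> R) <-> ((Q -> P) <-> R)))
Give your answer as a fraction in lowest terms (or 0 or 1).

R -> R = 4/5 -> 4/5 = 1
!P = !4/5 = 1/5
!!P = !1/5 = 4/5
(R -> R) || !!P = 1 || 4/5 = 1
R <-> Q = 4/5 <-> 2/5 = 3/5
!R = !4/5 = 1/5
!!R = !1/5 = 4/5
(R <-> Q) -> !!R = 3/5 -> 4/5 = 1
((R -> R) || !!P) <-> ((R <-> Q) -> !!R) = 1 <-> 1 = 1
R || P = 4/5 || 4/5 = 4/5
!(R || P) = !4/5 = 1/5
Q <-> P = 2/5 <-> 4/5 = 3/5
R <-> (Q <-> P) = 4/5 <-> 3/5 = 4/5
!(R || P) -> (R <-> (Q <-> P)) = 1/5 -> 4/5 = 1
(((R -> R) || !!P) <-> ((R <-> Q) -> !!R)) -> (!(R || P) -> (R <-> (Q <-> P))) = 1 -> 1 = 1
P -> Q = 4/5 -> 2/5 = 3/5
!P = !4/5 = 1/5
(P -> Q) <-> !P = 3/5 <-> 1/5 = 3/5
Q <-> R = 2/5 <-> 4/5 = 3/5
((P -> Q) <-> !P) || (Q <-> R) = 3/5 || 3/5 = 3/5
Q -> R = 2/5 -> 4/5 = 1
!(Q -> R) = !1 = 0
Q -> P = 2/5 -> 4/5 = 1
(Q -> P) <-> R = 1 <-> 4/5 = 4/5
!(Q -> R) <-> ((Q -> P) <-> R) = 0 <-> 4/5 = 1/5
(((P -> Q) <-> !P) || (Q <-> R)) -> (!(Q -> R) <-> ((Q -> P) <-> R)) = 3/5 -> 1/5 = 3/5
((((R -> R) || !!P) <-> ((R <-> Q) -> !!R)) -> (!(R || P) -> (R <-> (Q <-> P)))) <-> ((((P -> Q) <-> !P) || (Q <-> R)) -> (!(Q -> R) <-> ((Q -> P) <-> R))) = 1 <-> 3/5 = 3/5

3/5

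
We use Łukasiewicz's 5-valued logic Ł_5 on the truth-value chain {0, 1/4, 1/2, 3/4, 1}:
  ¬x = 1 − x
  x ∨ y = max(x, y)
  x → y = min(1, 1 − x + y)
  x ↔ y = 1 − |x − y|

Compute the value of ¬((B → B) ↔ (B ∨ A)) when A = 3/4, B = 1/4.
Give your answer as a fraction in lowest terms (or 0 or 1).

B → B = 1/4 → 1/4 = 1
B ∨ A = 1/4 ∨ 3/4 = 3/4
(B → B) ↔ (B ∨ A) = 1 ↔ 3/4 = 3/4
¬((B → B) ↔ (B ∨ A)) = ¬3/4 = 1/4

1/4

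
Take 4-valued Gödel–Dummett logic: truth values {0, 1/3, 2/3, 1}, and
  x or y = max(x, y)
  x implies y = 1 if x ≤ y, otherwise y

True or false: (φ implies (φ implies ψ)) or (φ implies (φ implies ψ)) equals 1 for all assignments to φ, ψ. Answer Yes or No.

Counterexample: take φ = 1/3, ψ = 0.
φ implies ψ = 1/3 implies 0 = 0
φ implies (φ implies ψ) = 1/3 implies 0 = 0
φ implies ψ = 1/3 implies 0 = 0
φ implies (φ implies ψ) = 1/3 implies 0 = 0
(φ implies (φ implies ψ)) or (φ implies (φ implies ψ)) = 0 or 0 = 0
This gives 0 ≠ 1.

No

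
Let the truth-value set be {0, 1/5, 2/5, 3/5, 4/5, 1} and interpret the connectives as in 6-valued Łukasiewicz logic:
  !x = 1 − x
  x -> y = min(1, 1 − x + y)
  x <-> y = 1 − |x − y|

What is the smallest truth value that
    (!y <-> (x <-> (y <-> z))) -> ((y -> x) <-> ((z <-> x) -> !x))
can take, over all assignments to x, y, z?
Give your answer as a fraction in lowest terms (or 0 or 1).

0

Take x = 0, y = 1, z = 1:
!y = !1 = 0
y <-> z = 1 <-> 1 = 1
x <-> (y <-> z) = 0 <-> 1 = 0
!y <-> (x <-> (y <-> z)) = 0 <-> 0 = 1
y -> x = 1 -> 0 = 0
z <-> x = 1 <-> 0 = 0
!x = !0 = 1
(z <-> x) -> !x = 0 -> 1 = 1
(y -> x) <-> ((z <-> x) -> !x) = 0 <-> 1 = 0
(!y <-> (x <-> (y <-> z))) -> ((y -> x) <-> ((z <-> x) -> !x)) = 1 -> 0 = 0
No assignment yields a value below 0, so this is the minimum.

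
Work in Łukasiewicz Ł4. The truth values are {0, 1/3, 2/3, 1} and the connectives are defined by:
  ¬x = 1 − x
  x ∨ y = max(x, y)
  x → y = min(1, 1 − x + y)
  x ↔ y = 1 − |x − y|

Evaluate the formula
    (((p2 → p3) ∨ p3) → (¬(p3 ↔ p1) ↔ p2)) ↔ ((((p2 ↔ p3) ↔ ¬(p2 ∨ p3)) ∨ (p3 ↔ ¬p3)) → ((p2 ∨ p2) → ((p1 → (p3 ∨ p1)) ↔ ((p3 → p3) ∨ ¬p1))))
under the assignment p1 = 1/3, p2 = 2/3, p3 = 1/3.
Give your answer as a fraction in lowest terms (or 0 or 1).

2/3

p2 → p3 = 2/3 → 1/3 = 2/3
(p2 → p3) ∨ p3 = 2/3 ∨ 1/3 = 2/3
p3 ↔ p1 = 1/3 ↔ 1/3 = 1
¬(p3 ↔ p1) = ¬1 = 0
¬(p3 ↔ p1) ↔ p2 = 0 ↔ 2/3 = 1/3
((p2 → p3) ∨ p3) → (¬(p3 ↔ p1) ↔ p2) = 2/3 → 1/3 = 2/3
p2 ↔ p3 = 2/3 ↔ 1/3 = 2/3
p2 ∨ p3 = 2/3 ∨ 1/3 = 2/3
¬(p2 ∨ p3) = ¬2/3 = 1/3
(p2 ↔ p3) ↔ ¬(p2 ∨ p3) = 2/3 ↔ 1/3 = 2/3
¬p3 = ¬1/3 = 2/3
p3 ↔ ¬p3 = 1/3 ↔ 2/3 = 2/3
((p2 ↔ p3) ↔ ¬(p2 ∨ p3)) ∨ (p3 ↔ ¬p3) = 2/3 ∨ 2/3 = 2/3
p2 ∨ p2 = 2/3 ∨ 2/3 = 2/3
p3 ∨ p1 = 1/3 ∨ 1/3 = 1/3
p1 → (p3 ∨ p1) = 1/3 → 1/3 = 1
p3 → p3 = 1/3 → 1/3 = 1
¬p1 = ¬1/3 = 2/3
(p3 → p3) ∨ ¬p1 = 1 ∨ 2/3 = 1
(p1 → (p3 ∨ p1)) ↔ ((p3 → p3) ∨ ¬p1) = 1 ↔ 1 = 1
(p2 ∨ p2) → ((p1 → (p3 ∨ p1)) ↔ ((p3 → p3) ∨ ¬p1)) = 2/3 → 1 = 1
(((p2 ↔ p3) ↔ ¬(p2 ∨ p3)) ∨ (p3 ↔ ¬p3)) → ((p2 ∨ p2) → ((p1 → (p3 ∨ p1)) ↔ ((p3 → p3) ∨ ¬p1))) = 2/3 → 1 = 1
(((p2 → p3) ∨ p3) → (¬(p3 ↔ p1) ↔ p2)) ↔ ((((p2 ↔ p3) ↔ ¬(p2 ∨ p3)) ∨ (p3 ↔ ¬p3)) → ((p2 ∨ p2) → ((p1 → (p3 ∨ p1)) ↔ ((p3 → p3) ∨ ¬p1)))) = 2/3 ↔ 1 = 2/3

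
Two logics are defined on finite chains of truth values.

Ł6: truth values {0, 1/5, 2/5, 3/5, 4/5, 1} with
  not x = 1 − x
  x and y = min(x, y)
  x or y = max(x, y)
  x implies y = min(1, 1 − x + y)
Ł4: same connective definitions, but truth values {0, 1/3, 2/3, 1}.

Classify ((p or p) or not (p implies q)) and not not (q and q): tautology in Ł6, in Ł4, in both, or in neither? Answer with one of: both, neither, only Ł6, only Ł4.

In Ł6: at p = 0, q = 0 the value is 0 — not a tautology.
In Ł4: at p = 0, q = 0 the value is 0 — not a tautology.

neither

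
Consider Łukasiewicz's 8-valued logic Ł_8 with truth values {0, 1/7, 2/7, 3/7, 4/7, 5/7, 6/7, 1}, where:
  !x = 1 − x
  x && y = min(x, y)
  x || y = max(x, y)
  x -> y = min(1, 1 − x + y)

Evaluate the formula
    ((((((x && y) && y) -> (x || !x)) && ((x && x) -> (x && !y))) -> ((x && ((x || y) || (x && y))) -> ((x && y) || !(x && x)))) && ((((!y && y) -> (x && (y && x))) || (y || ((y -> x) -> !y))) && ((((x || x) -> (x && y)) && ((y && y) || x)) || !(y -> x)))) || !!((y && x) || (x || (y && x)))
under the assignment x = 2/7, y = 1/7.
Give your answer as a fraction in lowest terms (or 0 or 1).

2/7

x && y = 2/7 && 1/7 = 1/7
(x && y) && y = 1/7 && 1/7 = 1/7
!x = !2/7 = 5/7
x || !x = 2/7 || 5/7 = 5/7
((x && y) && y) -> (x || !x) = 1/7 -> 5/7 = 1
x && x = 2/7 && 2/7 = 2/7
!y = !1/7 = 6/7
x && !y = 2/7 && 6/7 = 2/7
(x && x) -> (x && !y) = 2/7 -> 2/7 = 1
(((x && y) && y) -> (x || !x)) && ((x && x) -> (x && !y)) = 1 && 1 = 1
x || y = 2/7 || 1/7 = 2/7
x && y = 2/7 && 1/7 = 1/7
(x || y) || (x && y) = 2/7 || 1/7 = 2/7
x && ((x || y) || (x && y)) = 2/7 && 2/7 = 2/7
x && y = 2/7 && 1/7 = 1/7
x && x = 2/7 && 2/7 = 2/7
!(x && x) = !2/7 = 5/7
(x && y) || !(x && x) = 1/7 || 5/7 = 5/7
(x && ((x || y) || (x && y))) -> ((x && y) || !(x && x)) = 2/7 -> 5/7 = 1
((((x && y) && y) -> (x || !x)) && ((x && x) -> (x && !y))) -> ((x && ((x || y) || (x && y))) -> ((x && y) || !(x && x))) = 1 -> 1 = 1
!y = !1/7 = 6/7
!y && y = 6/7 && 1/7 = 1/7
y && x = 1/7 && 2/7 = 1/7
x && (y && x) = 2/7 && 1/7 = 1/7
(!y && y) -> (x && (y && x)) = 1/7 -> 1/7 = 1
y -> x = 1/7 -> 2/7 = 1
!y = !1/7 = 6/7
(y -> x) -> !y = 1 -> 6/7 = 6/7
y || ((y -> x) -> !y) = 1/7 || 6/7 = 6/7
((!y && y) -> (x && (y && x))) || (y || ((y -> x) -> !y)) = 1 || 6/7 = 1
x || x = 2/7 || 2/7 = 2/7
x && y = 2/7 && 1/7 = 1/7
(x || x) -> (x && y) = 2/7 -> 1/7 = 6/7
y && y = 1/7 && 1/7 = 1/7
(y && y) || x = 1/7 || 2/7 = 2/7
((x || x) -> (x && y)) && ((y && y) || x) = 6/7 && 2/7 = 2/7
y -> x = 1/7 -> 2/7 = 1
!(y -> x) = !1 = 0
(((x || x) -> (x && y)) && ((y && y) || x)) || !(y -> x) = 2/7 || 0 = 2/7
(((!y && y) -> (x && (y && x))) || (y || ((y -> x) -> !y))) && ((((x || x) -> (x && y)) && ((y && y) || x)) || !(y -> x)) = 1 && 2/7 = 2/7
(((((x && y) && y) -> (x || !x)) && ((x && x) -> (x && !y))) -> ((x && ((x || y) || (x && y))) -> ((x && y) || !(x && x)))) && ((((!y && y) -> (x && (y && x))) || (y || ((y -> x) -> !y))) && ((((x || x) -> (x && y)) && ((y && y) || x)) || !(y -> x))) = 1 && 2/7 = 2/7
y && x = 1/7 && 2/7 = 1/7
y && x = 1/7 && 2/7 = 1/7
x || (y && x) = 2/7 || 1/7 = 2/7
(y && x) || (x || (y && x)) = 1/7 || 2/7 = 2/7
!((y && x) || (x || (y && x))) = !2/7 = 5/7
!!((y && x) || (x || (y && x))) = !5/7 = 2/7
((((((x && y) && y) -> (x || !x)) && ((x && x) -> (x && !y))) -> ((x && ((x || y) || (x && y))) -> ((x && y) || !(x && x)))) && ((((!y && y) -> (x && (y && x))) || (y || ((y -> x) -> !y))) && ((((x || x) -> (x && y)) && ((y && y) || x)) || !(y -> x)))) || !!((y && x) || (x || (y && x))) = 2/7 || 2/7 = 2/7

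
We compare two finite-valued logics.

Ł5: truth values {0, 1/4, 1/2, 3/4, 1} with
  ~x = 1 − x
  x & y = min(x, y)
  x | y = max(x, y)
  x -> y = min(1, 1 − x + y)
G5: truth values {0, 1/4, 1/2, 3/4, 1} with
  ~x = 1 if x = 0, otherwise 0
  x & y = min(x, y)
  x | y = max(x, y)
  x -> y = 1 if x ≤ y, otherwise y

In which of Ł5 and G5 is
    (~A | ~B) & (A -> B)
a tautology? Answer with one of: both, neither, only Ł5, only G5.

In Ł5: at A = 1/4, B = 0 the value is 3/4 — not a tautology.
In G5: at A = 1/4, B = 0 the value is 0 — not a tautology.

neither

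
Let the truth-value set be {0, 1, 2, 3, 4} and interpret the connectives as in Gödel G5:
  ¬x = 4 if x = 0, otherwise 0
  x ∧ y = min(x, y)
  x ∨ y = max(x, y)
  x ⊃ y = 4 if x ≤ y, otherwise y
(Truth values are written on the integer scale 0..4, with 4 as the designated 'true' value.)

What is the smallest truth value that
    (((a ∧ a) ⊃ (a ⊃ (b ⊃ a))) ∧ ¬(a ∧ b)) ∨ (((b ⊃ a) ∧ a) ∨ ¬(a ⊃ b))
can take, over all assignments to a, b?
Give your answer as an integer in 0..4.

1

Take a = 1, b = 1:
a ∧ a = 1 ∧ 1 = 1
b ⊃ a = 1 ⊃ 1 = 4
a ⊃ (b ⊃ a) = 1 ⊃ 4 = 4
(a ∧ a) ⊃ (a ⊃ (b ⊃ a)) = 1 ⊃ 4 = 4
a ∧ b = 1 ∧ 1 = 1
¬(a ∧ b) = ¬1 = 0
((a ∧ a) ⊃ (a ⊃ (b ⊃ a))) ∧ ¬(a ∧ b) = 4 ∧ 0 = 0
b ⊃ a = 1 ⊃ 1 = 4
(b ⊃ a) ∧ a = 4 ∧ 1 = 1
a ⊃ b = 1 ⊃ 1 = 4
¬(a ⊃ b) = ¬4 = 0
((b ⊃ a) ∧ a) ∨ ¬(a ⊃ b) = 1 ∨ 0 = 1
(((a ∧ a) ⊃ (a ⊃ (b ⊃ a))) ∧ ¬(a ∧ b)) ∨ (((b ⊃ a) ∧ a) ∨ ¬(a ⊃ b)) = 0 ∨ 1 = 1
No assignment yields a value below 1, so this is the minimum.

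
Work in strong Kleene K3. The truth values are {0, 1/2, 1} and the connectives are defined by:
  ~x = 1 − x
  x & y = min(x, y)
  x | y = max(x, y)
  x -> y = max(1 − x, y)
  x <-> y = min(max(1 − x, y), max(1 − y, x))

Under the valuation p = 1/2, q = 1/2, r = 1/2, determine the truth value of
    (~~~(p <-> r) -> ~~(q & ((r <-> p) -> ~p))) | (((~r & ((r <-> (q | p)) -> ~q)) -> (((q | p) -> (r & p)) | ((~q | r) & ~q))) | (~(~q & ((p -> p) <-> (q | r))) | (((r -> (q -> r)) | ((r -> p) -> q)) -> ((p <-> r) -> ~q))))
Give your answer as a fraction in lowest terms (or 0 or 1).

1/2

p <-> r = 1/2 <-> 1/2 = 1/2
~(p <-> r) = ~1/2 = 1/2
~~(p <-> r) = ~1/2 = 1/2
~~~(p <-> r) = ~1/2 = 1/2
r <-> p = 1/2 <-> 1/2 = 1/2
~p = ~1/2 = 1/2
(r <-> p) -> ~p = 1/2 -> 1/2 = 1/2
q & ((r <-> p) -> ~p) = 1/2 & 1/2 = 1/2
~(q & ((r <-> p) -> ~p)) = ~1/2 = 1/2
~~(q & ((r <-> p) -> ~p)) = ~1/2 = 1/2
~~~(p <-> r) -> ~~(q & ((r <-> p) -> ~p)) = 1/2 -> 1/2 = 1/2
~r = ~1/2 = 1/2
q | p = 1/2 | 1/2 = 1/2
r <-> (q | p) = 1/2 <-> 1/2 = 1/2
~q = ~1/2 = 1/2
(r <-> (q | p)) -> ~q = 1/2 -> 1/2 = 1/2
~r & ((r <-> (q | p)) -> ~q) = 1/2 & 1/2 = 1/2
q | p = 1/2 | 1/2 = 1/2
r & p = 1/2 & 1/2 = 1/2
(q | p) -> (r & p) = 1/2 -> 1/2 = 1/2
~q = ~1/2 = 1/2
~q | r = 1/2 | 1/2 = 1/2
~q = ~1/2 = 1/2
(~q | r) & ~q = 1/2 & 1/2 = 1/2
((q | p) -> (r & p)) | ((~q | r) & ~q) = 1/2 | 1/2 = 1/2
(~r & ((r <-> (q | p)) -> ~q)) -> (((q | p) -> (r & p)) | ((~q | r) & ~q)) = 1/2 -> 1/2 = 1/2
~q = ~1/2 = 1/2
p -> p = 1/2 -> 1/2 = 1/2
q | r = 1/2 | 1/2 = 1/2
(p -> p) <-> (q | r) = 1/2 <-> 1/2 = 1/2
~q & ((p -> p) <-> (q | r)) = 1/2 & 1/2 = 1/2
~(~q & ((p -> p) <-> (q | r))) = ~1/2 = 1/2
q -> r = 1/2 -> 1/2 = 1/2
r -> (q -> r) = 1/2 -> 1/2 = 1/2
r -> p = 1/2 -> 1/2 = 1/2
(r -> p) -> q = 1/2 -> 1/2 = 1/2
(r -> (q -> r)) | ((r -> p) -> q) = 1/2 | 1/2 = 1/2
p <-> r = 1/2 <-> 1/2 = 1/2
~q = ~1/2 = 1/2
(p <-> r) -> ~q = 1/2 -> 1/2 = 1/2
((r -> (q -> r)) | ((r -> p) -> q)) -> ((p <-> r) -> ~q) = 1/2 -> 1/2 = 1/2
~(~q & ((p -> p) <-> (q | r))) | (((r -> (q -> r)) | ((r -> p) -> q)) -> ((p <-> r) -> ~q)) = 1/2 | 1/2 = 1/2
((~r & ((r <-> (q | p)) -> ~q)) -> (((q | p) -> (r & p)) | ((~q | r) & ~q))) | (~(~q & ((p -> p) <-> (q | r))) | (((r -> (q -> r)) | ((r -> p) -> q)) -> ((p <-> r) -> ~q))) = 1/2 | 1/2 = 1/2
(~~~(p <-> r) -> ~~(q & ((r <-> p) -> ~p))) | (((~r & ((r <-> (q | p)) -> ~q)) -> (((q | p) -> (r & p)) | ((~q | r) & ~q))) | (~(~q & ((p -> p) <-> (q | r))) | (((r -> (q -> r)) | ((r -> p) -> q)) -> ((p <-> r) -> ~q)))) = 1/2 | 1/2 = 1/2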